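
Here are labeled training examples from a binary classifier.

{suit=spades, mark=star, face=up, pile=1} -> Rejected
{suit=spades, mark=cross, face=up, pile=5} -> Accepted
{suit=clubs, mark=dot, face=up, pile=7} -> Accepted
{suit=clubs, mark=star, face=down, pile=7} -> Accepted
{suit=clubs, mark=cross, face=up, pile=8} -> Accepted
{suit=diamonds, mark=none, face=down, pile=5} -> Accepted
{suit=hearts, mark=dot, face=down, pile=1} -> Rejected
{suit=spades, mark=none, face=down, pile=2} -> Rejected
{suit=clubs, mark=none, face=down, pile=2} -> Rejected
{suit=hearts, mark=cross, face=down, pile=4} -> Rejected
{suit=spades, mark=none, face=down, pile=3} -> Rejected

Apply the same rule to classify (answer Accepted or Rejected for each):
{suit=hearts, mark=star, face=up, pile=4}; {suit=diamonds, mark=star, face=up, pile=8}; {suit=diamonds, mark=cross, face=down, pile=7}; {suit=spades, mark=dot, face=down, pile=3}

Rejected, Accepted, Accepted, Rejected

All 'Accepted' examples share one property — pile ≥ 5 — and every 'Rejected' example lacks it.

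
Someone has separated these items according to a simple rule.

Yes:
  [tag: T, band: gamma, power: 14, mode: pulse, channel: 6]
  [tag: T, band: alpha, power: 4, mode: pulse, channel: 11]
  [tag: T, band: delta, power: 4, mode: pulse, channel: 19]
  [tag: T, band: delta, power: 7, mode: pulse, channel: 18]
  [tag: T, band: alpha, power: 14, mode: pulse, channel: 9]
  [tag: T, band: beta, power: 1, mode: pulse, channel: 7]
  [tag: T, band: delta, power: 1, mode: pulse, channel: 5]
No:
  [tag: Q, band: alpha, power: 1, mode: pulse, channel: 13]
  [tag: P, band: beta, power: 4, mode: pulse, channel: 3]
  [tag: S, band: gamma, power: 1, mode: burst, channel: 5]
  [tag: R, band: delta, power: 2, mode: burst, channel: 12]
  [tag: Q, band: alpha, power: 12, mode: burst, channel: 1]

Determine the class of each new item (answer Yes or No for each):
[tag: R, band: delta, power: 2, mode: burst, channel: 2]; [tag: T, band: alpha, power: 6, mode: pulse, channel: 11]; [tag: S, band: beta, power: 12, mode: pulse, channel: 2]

The pattern is that an item is 'Yes' exactly when: tag is T.

No, Yes, No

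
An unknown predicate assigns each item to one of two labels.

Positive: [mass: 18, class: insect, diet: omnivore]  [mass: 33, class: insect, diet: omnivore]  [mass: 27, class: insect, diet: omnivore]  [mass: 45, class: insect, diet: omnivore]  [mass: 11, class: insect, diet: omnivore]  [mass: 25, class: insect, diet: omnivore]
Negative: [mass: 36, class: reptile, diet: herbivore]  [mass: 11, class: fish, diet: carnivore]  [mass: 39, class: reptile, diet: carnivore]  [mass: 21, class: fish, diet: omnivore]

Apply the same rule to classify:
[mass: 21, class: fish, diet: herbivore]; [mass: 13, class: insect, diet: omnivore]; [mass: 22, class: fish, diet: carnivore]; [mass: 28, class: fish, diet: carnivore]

Negative, Positive, Negative, Negative

Looking at the examples, the only property every 'Positive' case has and every 'Negative' case lacks is: class is insect.
[mass: 21, class: fish, diet: herbivore]: class is fish — lacks this property, so Negative. [mass: 13, class: insect, diet: omnivore]: class is insect — fits, so Positive. [mass: 22, class: fish, diet: carnivore]: class is fish — lacks this property, so Negative. [mass: 28, class: fish, diet: carnivore]: class is fish — lacks this property, so Negative.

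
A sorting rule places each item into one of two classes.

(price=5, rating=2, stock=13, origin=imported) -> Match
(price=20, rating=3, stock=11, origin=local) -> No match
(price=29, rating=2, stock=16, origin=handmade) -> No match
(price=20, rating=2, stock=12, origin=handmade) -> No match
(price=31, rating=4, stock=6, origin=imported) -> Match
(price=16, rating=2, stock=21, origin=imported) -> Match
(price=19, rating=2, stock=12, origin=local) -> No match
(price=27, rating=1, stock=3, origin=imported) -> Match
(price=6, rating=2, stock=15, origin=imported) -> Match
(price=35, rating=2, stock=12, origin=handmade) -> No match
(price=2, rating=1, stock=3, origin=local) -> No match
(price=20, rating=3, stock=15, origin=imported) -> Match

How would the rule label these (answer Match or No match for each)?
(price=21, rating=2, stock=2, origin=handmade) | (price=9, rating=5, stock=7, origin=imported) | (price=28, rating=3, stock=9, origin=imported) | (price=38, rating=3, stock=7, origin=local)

No match, Match, Match, No match

Checking candidate rules against both groups, what survives is: origin is imported.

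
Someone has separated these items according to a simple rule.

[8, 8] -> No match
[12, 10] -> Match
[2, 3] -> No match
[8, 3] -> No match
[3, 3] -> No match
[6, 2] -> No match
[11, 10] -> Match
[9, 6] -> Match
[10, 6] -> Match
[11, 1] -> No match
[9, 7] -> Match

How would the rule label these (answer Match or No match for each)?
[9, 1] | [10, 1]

The common property of the 'Match' items is: first > second AND sum ≥ 15. No 'No match' item has it.
[9, 1]: 9 > 1, 9+1 = 10 — doesn't match, so No match. [10, 1]: 10 > 1, 10+1 = 11 — doesn't match, so No match.

No match, No match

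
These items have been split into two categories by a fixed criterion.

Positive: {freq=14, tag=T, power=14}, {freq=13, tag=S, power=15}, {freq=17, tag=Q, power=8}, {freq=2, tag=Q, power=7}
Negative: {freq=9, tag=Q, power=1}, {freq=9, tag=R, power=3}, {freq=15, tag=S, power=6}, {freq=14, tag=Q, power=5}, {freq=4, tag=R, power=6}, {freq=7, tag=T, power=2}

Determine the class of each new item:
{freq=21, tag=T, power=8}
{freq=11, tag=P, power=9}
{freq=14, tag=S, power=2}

The classifier is using: power ≥ 7.
{freq=21, tag=T, power=8} → power = 8 → Positive. {freq=11, tag=P, power=9} → power = 9 → Positive. {freq=14, tag=S, power=2} → power = 2 → Negative.

Positive, Positive, Negative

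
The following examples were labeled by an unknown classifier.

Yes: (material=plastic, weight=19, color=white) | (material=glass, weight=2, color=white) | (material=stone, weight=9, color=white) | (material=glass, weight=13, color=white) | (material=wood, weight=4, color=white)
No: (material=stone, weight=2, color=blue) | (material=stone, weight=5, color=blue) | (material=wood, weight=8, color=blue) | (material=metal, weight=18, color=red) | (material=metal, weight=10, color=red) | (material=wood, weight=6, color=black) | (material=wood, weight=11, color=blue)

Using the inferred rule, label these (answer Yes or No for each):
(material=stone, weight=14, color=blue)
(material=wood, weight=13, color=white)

The distinguishing property — color is white — holds for all the 'Yes' cases and none of the 'No' cases.
(material=stone, weight=14, color=blue) → color is blue → No. (material=wood, weight=13, color=white) → color is white → Yes.

No, Yes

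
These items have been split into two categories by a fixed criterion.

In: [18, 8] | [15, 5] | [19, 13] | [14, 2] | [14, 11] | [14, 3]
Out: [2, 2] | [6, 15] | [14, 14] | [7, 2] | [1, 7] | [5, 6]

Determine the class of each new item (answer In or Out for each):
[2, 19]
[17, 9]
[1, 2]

The common property of the 'In' items is: first > second AND sum ≥ 11. No 'Out' item has it.
[2, 19] — 2 < 19, 2+19 = 21, hence Out. [17, 9] — 17 > 9, 17+9 = 26, hence In. [1, 2] — 1 < 2, 1+2 = 3, hence Out.

Out, In, Out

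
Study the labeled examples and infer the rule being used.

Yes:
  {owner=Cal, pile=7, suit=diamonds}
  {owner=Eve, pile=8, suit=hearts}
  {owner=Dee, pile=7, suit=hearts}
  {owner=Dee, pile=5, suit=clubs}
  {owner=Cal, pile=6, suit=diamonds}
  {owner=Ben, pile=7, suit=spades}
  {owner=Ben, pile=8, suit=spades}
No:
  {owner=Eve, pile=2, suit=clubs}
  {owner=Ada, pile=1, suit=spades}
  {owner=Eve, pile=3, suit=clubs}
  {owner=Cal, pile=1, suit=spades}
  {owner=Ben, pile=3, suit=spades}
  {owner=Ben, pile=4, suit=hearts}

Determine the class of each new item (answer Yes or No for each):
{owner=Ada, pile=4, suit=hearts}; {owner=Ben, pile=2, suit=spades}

A rule that fits every label: pile ≥ 5 — true of each 'Yes' example, false of each 'No' one.

No, No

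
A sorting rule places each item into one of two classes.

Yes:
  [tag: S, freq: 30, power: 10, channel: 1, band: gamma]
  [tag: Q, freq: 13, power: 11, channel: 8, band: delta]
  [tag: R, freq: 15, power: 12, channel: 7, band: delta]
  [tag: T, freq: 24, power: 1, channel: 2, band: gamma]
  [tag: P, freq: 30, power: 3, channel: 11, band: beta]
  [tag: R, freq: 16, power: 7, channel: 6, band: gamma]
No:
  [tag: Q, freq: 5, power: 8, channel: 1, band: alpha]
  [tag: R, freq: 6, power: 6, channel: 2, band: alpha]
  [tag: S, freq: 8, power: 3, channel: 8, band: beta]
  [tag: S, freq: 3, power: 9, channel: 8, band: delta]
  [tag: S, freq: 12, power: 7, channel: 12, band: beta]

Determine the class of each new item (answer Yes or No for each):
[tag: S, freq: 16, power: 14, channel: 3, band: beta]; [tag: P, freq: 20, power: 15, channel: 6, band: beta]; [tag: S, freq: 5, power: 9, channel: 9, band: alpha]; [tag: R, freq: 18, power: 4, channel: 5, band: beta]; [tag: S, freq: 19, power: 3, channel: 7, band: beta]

A rule that fits every label: freq ≥ 13 — true of each 'Yes' example, false of each 'No' one.
Yes: [tag: S, freq: 16, power: 14, channel: 3, band: beta], since freq = 16. Yes: [tag: P, freq: 20, power: 15, channel: 6, band: beta], since freq = 20. No: [tag: S, freq: 5, power: 9, channel: 9, band: alpha], since freq = 5. Yes: [tag: R, freq: 18, power: 4, channel: 5, band: beta], since freq = 18. Yes: [tag: S, freq: 19, power: 3, channel: 7, band: beta], since freq = 19.

Yes, Yes, No, Yes, Yes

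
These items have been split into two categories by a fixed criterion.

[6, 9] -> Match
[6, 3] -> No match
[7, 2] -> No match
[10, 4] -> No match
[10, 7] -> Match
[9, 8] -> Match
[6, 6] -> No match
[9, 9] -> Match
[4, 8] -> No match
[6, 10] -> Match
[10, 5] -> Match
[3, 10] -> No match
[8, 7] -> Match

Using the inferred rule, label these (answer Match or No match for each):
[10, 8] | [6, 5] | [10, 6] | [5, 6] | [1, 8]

The classifier is using: sum ≥ 15.
Match: [10, 8], since 10+8 = 18.
No match: [6, 5], since 6+5 = 11.
Match: [10, 6], since 10+6 = 16.
No match: [5, 6], since 5+6 = 11.
No match: [1, 8], since 1+8 = 9.

Match, No match, Match, No match, No match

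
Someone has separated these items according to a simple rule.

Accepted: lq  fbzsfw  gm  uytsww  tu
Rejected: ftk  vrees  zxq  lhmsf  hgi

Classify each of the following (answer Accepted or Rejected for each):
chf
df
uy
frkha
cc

Rejected, Accepted, Accepted, Rejected, Accepted

'Accepted' ⟺ even length.
Rejected: chf, since length 3. Accepted: df, since length 2. Accepted: uy, since length 2. Rejected: frkha, since length 5. Accepted: cc, since length 2.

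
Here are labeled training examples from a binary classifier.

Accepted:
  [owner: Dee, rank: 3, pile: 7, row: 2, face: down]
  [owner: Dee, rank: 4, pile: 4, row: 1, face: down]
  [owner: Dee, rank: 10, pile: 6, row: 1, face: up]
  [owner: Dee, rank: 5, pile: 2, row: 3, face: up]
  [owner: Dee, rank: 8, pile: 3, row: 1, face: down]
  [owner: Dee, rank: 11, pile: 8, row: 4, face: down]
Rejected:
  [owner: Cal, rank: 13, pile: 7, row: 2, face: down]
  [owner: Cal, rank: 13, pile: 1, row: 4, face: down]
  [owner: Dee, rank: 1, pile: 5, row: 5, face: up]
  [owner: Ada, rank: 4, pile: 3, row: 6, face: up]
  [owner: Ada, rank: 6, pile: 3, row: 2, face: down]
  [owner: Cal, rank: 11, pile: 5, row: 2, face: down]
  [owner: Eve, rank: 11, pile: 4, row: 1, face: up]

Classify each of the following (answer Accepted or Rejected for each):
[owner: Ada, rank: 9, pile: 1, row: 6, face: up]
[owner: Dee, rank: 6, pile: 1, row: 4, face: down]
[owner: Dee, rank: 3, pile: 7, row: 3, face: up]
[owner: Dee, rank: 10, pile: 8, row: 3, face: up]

Rejected, Accepted, Accepted, Accepted

The common property of the 'Accepted' items is: owner is Dee AND row ≤ 4. No 'Rejected' item has it.
[owner: Ada, rank: 9, pile: 1, row: 6, face: up] — owner is Ada, row = 6, hence Rejected. [owner: Dee, rank: 6, pile: 1, row: 4, face: down] — owner is Dee, row = 4, hence Accepted. [owner: Dee, rank: 3, pile: 7, row: 3, face: up] — owner is Dee, row = 3, hence Accepted. [owner: Dee, rank: 10, pile: 8, row: 3, face: up] — owner is Dee, row = 3, hence Accepted.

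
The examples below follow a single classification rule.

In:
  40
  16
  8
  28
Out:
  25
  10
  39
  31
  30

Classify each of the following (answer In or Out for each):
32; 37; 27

In, Out, Out

A rule that fits every label: multiple of 4 — true of each 'In' example, false of each 'Out' one.
32 → 32 = 4·8 → In.
37 → 37 = 4·9 + 1 → Out.
27 → 27 = 4·6 + 3 → Out.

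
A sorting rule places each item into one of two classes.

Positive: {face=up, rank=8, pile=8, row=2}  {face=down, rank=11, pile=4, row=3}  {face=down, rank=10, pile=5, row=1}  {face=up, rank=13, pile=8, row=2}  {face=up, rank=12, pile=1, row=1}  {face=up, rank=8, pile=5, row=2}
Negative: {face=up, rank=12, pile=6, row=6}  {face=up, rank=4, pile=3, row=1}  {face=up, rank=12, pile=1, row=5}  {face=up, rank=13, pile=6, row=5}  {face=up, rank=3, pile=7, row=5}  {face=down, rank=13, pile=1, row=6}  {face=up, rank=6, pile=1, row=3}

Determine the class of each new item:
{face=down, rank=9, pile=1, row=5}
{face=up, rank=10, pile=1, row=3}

The pattern is that an item is 'Positive' exactly when: row ≤ 3 AND rank ≥ 8.

Negative, Positive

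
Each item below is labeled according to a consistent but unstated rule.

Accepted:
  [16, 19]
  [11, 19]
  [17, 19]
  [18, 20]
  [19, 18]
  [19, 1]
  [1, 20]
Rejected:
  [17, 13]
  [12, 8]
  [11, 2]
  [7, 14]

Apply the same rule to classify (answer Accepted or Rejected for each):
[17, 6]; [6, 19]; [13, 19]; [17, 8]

The classifier is using: max ≥ 18.
[17, 6] → max 17 → Rejected. [6, 19] → max 19 → Accepted. [13, 19] → max 19 → Accepted. [17, 8] → max 17 → Rejected.

Rejected, Accepted, Accepted, Rejected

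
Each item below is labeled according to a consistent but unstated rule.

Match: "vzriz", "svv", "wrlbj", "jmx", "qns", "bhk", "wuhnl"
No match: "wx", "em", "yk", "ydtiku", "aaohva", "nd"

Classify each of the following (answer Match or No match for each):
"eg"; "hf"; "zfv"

All 'Match' examples share one property — odd length — and every 'No match' example lacks it.

No match, No match, Match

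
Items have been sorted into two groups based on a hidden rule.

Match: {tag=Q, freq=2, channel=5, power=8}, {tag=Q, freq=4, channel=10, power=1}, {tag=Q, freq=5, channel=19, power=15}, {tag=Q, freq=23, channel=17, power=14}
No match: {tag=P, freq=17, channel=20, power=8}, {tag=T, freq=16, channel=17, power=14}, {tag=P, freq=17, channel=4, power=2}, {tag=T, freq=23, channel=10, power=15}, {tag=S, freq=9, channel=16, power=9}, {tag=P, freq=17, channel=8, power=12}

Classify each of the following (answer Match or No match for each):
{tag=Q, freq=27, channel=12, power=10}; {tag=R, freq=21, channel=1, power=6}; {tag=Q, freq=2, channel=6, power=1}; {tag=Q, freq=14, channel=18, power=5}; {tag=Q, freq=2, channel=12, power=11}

Match, No match, Match, Match, Match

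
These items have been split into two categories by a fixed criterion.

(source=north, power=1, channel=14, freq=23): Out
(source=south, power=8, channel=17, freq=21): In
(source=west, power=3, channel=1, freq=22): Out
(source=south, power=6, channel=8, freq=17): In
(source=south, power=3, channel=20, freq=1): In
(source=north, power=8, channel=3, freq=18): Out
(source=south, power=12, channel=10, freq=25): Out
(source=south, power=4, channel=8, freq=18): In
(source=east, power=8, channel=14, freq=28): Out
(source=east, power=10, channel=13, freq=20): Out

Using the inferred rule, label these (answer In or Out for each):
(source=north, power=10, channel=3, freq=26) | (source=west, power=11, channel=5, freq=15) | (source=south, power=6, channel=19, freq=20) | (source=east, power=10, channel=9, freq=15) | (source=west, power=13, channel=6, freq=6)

The distinguishing property — source is south AND freq ≤ 21 — holds for all the 'In' cases and none of the 'Out' cases.
Out: (source=north, power=10, channel=3, freq=26), since source is north, freq = 26.
Out: (source=west, power=11, channel=5, freq=15), since source is west, freq = 15.
In: (source=south, power=6, channel=19, freq=20), since source is south, freq = 20.
Out: (source=east, power=10, channel=9, freq=15), since source is east, freq = 15.
Out: (source=west, power=13, channel=6, freq=6), since source is west, freq = 6.

Out, Out, In, Out, Out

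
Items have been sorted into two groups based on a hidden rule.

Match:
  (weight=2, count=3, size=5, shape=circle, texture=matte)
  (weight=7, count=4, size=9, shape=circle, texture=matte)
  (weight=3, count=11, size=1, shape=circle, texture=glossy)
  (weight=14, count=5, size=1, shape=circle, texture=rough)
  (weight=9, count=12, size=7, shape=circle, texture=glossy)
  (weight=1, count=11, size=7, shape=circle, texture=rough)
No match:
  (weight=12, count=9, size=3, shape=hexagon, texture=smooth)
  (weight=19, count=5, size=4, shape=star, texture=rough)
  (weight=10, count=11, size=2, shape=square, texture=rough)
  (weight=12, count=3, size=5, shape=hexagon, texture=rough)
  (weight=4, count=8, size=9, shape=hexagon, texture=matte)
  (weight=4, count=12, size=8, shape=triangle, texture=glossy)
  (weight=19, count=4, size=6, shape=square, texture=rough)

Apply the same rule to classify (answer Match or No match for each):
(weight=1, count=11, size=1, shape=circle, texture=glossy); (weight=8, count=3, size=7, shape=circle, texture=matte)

Match, Match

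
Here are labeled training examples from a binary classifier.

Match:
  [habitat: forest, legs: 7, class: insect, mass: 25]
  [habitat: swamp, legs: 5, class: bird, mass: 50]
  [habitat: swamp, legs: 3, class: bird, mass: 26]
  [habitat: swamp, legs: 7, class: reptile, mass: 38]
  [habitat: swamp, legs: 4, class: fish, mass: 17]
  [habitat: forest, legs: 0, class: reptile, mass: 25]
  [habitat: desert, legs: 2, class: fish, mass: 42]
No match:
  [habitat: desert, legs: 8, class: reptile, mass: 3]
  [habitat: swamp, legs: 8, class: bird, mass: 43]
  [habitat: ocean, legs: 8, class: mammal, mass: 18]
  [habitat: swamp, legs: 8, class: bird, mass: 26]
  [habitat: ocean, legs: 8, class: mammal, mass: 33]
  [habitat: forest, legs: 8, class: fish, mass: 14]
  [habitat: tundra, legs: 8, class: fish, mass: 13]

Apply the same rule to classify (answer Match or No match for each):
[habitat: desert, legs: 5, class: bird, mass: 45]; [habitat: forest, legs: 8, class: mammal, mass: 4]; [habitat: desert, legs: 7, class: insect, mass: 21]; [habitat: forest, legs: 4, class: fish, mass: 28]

The rule appears to be: legs ≤ 7.
[habitat: desert, legs: 5, class: bird, mass: 45]: legs = 5, passes → Match.
[habitat: forest, legs: 8, class: mammal, mass: 4]: legs = 8, fails this test → No match.
[habitat: desert, legs: 7, class: insect, mass: 21]: legs = 7, passes → Match.
[habitat: forest, legs: 4, class: fish, mass: 28]: legs = 4, passes → Match.

Match, No match, Match, Match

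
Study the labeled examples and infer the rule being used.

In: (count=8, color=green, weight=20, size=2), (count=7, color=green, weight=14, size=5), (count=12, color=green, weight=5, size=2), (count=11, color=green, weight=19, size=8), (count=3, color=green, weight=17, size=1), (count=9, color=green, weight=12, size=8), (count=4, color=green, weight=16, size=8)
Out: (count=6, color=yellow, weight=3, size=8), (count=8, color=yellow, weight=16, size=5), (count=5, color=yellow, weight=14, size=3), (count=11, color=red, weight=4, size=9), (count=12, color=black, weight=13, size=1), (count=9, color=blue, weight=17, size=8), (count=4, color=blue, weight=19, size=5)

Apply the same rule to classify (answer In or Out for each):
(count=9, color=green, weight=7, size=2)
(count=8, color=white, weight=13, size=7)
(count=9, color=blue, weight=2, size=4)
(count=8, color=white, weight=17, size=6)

In, Out, Out, Out

The pattern is that an item is 'In' exactly when: color is green.
In: (count=9, color=green, weight=7, size=2), since color is green. Out: (count=8, color=white, weight=13, size=7), since color is white. Out: (count=9, color=blue, weight=2, size=4), since color is blue. Out: (count=8, color=white, weight=17, size=6), since color is white.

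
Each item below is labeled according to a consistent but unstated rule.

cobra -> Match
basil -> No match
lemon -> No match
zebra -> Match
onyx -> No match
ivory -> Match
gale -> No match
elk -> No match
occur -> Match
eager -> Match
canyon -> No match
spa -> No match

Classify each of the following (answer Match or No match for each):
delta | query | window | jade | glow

No match, Match, No match, No match, No match

The simplest hypothesis consistent with all the labels is: contains 'r'.
delta — no 'r', hence No match. query — has 'r', hence Match. window — no 'r', hence No match. jade — no 'r', hence No match. glow — no 'r', hence No match.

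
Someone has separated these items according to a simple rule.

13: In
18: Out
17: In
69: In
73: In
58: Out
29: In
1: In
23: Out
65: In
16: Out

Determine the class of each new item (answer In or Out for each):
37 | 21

In, In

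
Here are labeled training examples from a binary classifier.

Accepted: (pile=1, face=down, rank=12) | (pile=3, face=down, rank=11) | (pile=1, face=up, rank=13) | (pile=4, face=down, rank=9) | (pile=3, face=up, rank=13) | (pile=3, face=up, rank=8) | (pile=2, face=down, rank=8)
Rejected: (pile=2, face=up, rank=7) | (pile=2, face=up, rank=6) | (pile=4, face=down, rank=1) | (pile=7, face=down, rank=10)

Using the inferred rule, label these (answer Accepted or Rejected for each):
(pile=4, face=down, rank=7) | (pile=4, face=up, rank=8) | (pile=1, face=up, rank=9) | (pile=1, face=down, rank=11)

One predicate separates the groups cleanly: rank ≥ 8 AND pile ≤ 4.
(pile=4, face=down, rank=7): rank = 7, pile = 4 — does not pass, so Rejected.
(pile=4, face=up, rank=8): rank = 8, pile = 4 — has this property, so Accepted.
(pile=1, face=up, rank=9): rank = 9, pile = 1 — has this property, so Accepted.
(pile=1, face=down, rank=11): rank = 11, pile = 1 — has this property, so Accepted.

Rejected, Accepted, Accepted, Accepted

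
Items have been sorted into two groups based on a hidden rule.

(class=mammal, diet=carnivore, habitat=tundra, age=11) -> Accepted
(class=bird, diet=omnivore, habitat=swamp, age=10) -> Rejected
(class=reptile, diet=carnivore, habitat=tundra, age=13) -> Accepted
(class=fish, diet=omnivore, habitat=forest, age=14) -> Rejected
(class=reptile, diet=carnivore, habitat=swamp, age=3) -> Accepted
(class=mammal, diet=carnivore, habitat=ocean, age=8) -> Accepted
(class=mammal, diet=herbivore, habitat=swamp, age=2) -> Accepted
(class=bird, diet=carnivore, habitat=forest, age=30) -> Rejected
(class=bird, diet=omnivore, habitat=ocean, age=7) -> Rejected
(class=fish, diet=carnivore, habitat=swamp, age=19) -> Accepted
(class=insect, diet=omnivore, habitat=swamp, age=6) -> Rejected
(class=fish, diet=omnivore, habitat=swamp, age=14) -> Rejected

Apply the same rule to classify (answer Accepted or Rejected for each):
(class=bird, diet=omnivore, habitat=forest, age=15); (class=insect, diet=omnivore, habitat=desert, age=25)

Rule: diet is not omnivore AND age ≤ 19. This holds for each 'Accepted' example and fails for each 'Rejected' one.
(class=bird, diet=omnivore, habitat=forest, age=15): Rejected (diet is omnivore, age = 15).
(class=insect, diet=omnivore, habitat=desert, age=25): Rejected (diet is omnivore, age = 25).

Rejected, Rejected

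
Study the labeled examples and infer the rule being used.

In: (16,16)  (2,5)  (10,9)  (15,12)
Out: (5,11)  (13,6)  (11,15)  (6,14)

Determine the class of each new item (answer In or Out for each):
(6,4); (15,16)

The classifier is using: |first − second| ≤ 3.
(6,4): |6−4| = 2 — qualifies, so In.
(15,16): |15−16| = 1 — qualifies, so In.

In, In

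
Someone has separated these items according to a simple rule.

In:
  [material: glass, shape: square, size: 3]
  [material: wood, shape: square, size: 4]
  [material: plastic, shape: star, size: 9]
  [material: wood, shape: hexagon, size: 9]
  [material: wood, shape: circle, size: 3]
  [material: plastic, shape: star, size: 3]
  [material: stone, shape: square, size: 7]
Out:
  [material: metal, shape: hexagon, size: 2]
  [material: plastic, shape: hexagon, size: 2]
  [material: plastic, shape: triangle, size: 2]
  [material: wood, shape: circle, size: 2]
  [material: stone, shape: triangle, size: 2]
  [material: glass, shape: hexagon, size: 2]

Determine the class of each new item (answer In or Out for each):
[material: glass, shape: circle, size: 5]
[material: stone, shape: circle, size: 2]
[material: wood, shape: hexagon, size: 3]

In, Out, In

The rule appears to be: size ≥ 3.
In: [material: glass, shape: circle, size: 5], since size = 5.
Out: [material: stone, shape: circle, size: 2], since size = 2.
In: [material: wood, shape: hexagon, size: 3], since size = 3.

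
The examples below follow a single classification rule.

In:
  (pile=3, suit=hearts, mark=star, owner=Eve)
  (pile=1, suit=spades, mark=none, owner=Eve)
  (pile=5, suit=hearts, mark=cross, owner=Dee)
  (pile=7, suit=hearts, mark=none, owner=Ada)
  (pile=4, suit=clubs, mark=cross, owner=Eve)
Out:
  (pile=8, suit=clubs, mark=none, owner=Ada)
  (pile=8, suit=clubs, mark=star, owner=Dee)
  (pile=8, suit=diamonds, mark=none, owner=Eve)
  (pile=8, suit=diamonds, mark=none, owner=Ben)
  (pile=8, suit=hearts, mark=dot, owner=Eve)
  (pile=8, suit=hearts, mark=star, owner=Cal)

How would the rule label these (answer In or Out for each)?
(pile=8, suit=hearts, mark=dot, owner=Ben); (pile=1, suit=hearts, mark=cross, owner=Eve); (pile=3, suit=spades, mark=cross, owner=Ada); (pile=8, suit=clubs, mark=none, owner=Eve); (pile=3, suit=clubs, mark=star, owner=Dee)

The pattern is that an item is 'In' exactly when: pile ≤ 7.
(pile=8, suit=hearts, mark=dot, owner=Ben): pile = 8, doesn't qualify → Out.
(pile=1, suit=hearts, mark=cross, owner=Eve): pile = 1, has this property → In.
(pile=3, suit=spades, mark=cross, owner=Ada): pile = 3, has this property → In.
(pile=8, suit=clubs, mark=none, owner=Eve): pile = 8, doesn't qualify → Out.
(pile=3, suit=clubs, mark=star, owner=Dee): pile = 3, has this property → In.

Out, In, In, Out, In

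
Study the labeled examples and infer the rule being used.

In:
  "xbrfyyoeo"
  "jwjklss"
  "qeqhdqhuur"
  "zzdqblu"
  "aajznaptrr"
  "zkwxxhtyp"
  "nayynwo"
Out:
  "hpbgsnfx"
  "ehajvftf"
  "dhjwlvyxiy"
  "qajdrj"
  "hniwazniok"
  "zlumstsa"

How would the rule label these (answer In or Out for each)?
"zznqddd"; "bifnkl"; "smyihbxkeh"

In, Out, Out

The common property of the 'In' items is: has a double letter. No 'Out' item has it.
"zznqddd": 'zz' doubled, meets the rule → In. "bifnkl": no doubled letter, lacks this property → Out. "smyihbxkeh": no doubled letter, lacks this property → Out.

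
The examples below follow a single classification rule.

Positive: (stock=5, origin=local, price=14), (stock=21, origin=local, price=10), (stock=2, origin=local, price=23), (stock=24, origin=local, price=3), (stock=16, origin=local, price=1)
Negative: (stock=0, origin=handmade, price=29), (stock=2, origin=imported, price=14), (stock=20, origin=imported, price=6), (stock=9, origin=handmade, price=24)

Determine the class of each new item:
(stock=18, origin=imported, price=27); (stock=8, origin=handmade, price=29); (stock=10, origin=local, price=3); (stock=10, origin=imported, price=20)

Negative, Negative, Positive, Negative

The simplest hypothesis consistent with all the labels is: origin is local.
(stock=18, origin=imported, price=27): origin is imported, fails the rule → Negative. (stock=8, origin=handmade, price=29): origin is handmade, fails the rule → Negative. (stock=10, origin=local, price=3): origin is local, checks out → Positive. (stock=10, origin=imported, price=20): origin is imported, fails the rule → Negative.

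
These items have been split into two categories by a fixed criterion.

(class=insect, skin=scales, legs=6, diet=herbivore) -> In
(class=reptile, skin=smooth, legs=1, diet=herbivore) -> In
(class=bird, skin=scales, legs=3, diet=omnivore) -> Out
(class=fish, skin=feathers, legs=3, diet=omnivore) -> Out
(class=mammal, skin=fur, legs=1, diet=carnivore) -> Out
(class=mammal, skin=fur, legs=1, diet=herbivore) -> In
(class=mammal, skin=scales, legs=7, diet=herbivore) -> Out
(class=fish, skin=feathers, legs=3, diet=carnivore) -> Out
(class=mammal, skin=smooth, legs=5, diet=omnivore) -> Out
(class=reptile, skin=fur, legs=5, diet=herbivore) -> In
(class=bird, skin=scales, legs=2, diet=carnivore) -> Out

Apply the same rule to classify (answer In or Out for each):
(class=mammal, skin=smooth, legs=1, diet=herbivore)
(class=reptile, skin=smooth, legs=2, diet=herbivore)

In, In

The simplest hypothesis consistent with all the labels is: diet is herbivore AND legs ≤ 6.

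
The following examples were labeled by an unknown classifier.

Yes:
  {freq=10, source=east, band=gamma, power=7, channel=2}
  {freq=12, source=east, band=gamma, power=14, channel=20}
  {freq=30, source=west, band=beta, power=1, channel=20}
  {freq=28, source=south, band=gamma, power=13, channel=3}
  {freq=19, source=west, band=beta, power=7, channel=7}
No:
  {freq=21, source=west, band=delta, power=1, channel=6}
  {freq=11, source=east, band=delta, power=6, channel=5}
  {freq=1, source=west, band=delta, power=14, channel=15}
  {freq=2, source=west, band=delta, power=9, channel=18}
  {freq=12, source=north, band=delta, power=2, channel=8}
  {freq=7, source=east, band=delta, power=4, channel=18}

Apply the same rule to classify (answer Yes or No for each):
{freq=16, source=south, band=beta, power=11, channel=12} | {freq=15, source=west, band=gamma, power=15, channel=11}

Yes, Yes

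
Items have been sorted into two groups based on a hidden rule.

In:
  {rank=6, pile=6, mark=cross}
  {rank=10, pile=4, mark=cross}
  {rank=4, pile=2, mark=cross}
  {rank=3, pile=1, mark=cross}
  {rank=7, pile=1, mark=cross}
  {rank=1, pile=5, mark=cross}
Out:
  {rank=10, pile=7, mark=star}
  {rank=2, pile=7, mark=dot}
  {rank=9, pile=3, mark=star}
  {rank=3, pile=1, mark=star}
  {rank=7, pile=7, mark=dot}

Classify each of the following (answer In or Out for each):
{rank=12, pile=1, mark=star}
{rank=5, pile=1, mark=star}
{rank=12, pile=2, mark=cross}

Out, Out, In

Rule: mark is cross. This holds for each 'In' example and fails for each 'Out' one.
{rank=12, pile=1, mark=star} → mark is star → Out.
{rank=5, pile=1, mark=star} → mark is star → Out.
{rank=12, pile=2, mark=cross} → mark is cross → In.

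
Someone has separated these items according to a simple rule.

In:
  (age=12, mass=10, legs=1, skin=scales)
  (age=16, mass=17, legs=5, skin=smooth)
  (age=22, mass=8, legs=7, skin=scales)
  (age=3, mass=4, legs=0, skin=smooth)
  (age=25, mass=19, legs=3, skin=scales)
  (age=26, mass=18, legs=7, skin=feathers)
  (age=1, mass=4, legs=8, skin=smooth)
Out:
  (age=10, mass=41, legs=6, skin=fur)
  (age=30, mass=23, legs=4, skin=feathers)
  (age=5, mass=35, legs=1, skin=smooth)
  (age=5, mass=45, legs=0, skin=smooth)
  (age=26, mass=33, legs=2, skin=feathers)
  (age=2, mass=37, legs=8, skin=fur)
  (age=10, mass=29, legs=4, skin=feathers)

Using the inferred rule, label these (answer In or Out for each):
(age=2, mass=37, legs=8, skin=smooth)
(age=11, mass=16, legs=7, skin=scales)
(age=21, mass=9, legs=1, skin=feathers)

Out, In, In

The distinguishing property — mass ≤ 19 — holds for all the 'In' cases and none of the 'Out' cases.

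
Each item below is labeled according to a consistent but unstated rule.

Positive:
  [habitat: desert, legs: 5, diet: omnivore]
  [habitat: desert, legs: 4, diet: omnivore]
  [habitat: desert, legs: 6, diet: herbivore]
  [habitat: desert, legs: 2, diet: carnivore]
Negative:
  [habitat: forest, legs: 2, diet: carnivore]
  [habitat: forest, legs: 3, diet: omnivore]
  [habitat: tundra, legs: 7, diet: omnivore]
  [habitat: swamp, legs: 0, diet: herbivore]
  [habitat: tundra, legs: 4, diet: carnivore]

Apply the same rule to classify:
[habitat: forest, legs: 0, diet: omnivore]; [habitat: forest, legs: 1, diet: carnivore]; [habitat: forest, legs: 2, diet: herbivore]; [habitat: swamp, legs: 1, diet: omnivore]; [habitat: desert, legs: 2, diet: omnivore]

The simplest hypothesis consistent with all the labels is: habitat is desert.
[habitat: forest, legs: 0, diet: omnivore]: Negative (habitat is forest). [habitat: forest, legs: 1, diet: carnivore]: Negative (habitat is forest). [habitat: forest, legs: 2, diet: herbivore]: Negative (habitat is forest). [habitat: swamp, legs: 1, diet: omnivore]: Negative (habitat is swamp). [habitat: desert, legs: 2, diet: omnivore]: Positive (habitat is desert).

Negative, Negative, Negative, Negative, Positive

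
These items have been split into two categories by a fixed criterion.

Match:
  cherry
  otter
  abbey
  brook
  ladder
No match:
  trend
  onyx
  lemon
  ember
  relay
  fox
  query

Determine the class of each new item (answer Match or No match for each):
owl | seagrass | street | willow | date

No match, Match, Match, Match, No match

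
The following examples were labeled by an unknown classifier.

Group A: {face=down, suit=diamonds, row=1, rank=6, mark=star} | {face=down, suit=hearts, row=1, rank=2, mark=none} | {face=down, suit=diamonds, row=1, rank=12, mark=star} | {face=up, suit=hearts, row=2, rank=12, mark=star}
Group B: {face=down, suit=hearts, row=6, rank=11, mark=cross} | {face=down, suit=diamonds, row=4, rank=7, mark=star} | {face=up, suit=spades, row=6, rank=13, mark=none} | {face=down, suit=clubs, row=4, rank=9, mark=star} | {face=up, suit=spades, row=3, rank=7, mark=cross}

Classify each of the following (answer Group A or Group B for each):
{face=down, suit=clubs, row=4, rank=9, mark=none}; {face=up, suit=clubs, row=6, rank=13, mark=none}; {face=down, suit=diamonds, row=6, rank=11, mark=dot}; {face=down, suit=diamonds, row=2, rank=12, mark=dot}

The simplest hypothesis consistent with all the labels is: row ≤ 2.

Group B, Group B, Group B, Group A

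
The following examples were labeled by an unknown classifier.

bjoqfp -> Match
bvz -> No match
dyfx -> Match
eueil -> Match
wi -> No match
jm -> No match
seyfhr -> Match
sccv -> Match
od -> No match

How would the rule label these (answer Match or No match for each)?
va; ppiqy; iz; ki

No match, Match, No match, No match

The simplest hypothesis consistent with all the labels is: length ≥ 4.
va — length 2, hence No match. ppiqy — length 5, hence Match. iz — length 2, hence No match. ki — length 2, hence No match.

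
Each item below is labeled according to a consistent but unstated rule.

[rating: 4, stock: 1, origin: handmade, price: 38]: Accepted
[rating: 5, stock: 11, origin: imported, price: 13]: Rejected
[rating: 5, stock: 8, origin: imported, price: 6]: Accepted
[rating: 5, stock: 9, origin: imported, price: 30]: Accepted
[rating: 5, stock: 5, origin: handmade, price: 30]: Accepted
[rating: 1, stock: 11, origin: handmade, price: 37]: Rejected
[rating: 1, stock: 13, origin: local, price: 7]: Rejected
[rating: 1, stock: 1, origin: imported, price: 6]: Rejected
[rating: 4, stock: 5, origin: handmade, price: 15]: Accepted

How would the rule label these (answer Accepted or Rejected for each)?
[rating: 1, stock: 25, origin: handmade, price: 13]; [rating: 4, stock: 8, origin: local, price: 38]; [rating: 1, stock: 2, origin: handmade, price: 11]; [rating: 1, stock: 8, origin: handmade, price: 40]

The pattern is that an item is 'Accepted' exactly when: stock ≤ 9 AND rating ≥ 4.
[rating: 1, stock: 25, origin: handmade, price: 13]: stock = 25, rating = 1, does not pass → Rejected.
[rating: 4, stock: 8, origin: local, price: 38]: stock = 8, rating = 4, matches → Accepted.
[rating: 1, stock: 2, origin: handmade, price: 11]: stock = 2, rating = 1, does not pass → Rejected.
[rating: 1, stock: 8, origin: handmade, price: 40]: stock = 8, rating = 1, does not pass → Rejected.

Rejected, Accepted, Rejected, Rejected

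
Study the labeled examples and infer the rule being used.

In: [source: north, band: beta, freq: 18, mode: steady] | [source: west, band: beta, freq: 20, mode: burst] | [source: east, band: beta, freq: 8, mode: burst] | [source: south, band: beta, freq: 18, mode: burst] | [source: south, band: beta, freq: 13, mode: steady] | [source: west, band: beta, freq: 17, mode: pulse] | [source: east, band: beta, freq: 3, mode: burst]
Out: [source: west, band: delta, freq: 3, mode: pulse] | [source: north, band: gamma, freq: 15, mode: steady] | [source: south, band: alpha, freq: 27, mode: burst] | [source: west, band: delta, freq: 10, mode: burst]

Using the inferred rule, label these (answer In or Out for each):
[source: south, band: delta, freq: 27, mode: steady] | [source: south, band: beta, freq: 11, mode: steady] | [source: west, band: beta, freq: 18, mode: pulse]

Looking at the examples, the only property every 'In' case has and every 'Out' case lacks is: band is beta.
[source: south, band: delta, freq: 27, mode: steady]: Out (band is delta).
[source: south, band: beta, freq: 11, mode: steady]: In (band is beta).
[source: west, band: beta, freq: 18, mode: pulse]: In (band is beta).

Out, In, In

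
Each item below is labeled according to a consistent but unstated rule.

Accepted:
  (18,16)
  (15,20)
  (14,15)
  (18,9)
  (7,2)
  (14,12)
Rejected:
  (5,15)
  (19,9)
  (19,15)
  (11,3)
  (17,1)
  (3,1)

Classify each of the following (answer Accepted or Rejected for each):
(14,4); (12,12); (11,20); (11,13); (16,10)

Accepted, Accepted, Accepted, Rejected, Accepted

The pattern is that an item is 'Accepted' exactly when: product is even.
(14,4) — 14·4 = 56, hence Accepted.
(12,12) — 12·12 = 144, hence Accepted.
(11,20) — 11·20 = 220, hence Accepted.
(11,13) — 11·13 = 143, hence Rejected.
(16,10) — 16·10 = 160, hence Accepted.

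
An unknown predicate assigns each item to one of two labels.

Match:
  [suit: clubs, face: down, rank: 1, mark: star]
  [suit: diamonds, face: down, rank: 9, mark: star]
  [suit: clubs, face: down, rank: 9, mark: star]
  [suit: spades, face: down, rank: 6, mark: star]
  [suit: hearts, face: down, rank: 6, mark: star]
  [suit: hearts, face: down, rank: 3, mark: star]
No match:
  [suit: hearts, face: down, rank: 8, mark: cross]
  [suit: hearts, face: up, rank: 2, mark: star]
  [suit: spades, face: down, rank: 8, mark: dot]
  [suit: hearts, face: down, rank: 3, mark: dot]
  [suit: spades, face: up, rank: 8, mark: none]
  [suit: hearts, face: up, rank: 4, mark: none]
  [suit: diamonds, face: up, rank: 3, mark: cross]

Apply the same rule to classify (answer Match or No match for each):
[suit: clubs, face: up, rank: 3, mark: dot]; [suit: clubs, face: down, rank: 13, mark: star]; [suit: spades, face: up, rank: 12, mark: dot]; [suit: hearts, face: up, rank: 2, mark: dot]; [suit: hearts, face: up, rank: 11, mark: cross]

One predicate separates the groups cleanly: face is down AND mark is star.
No match: [suit: clubs, face: up, rank: 3, mark: dot], since face is up, mark is dot.
Match: [suit: clubs, face: down, rank: 13, mark: star], since face is down, mark is star.
No match: [suit: spades, face: up, rank: 12, mark: dot], since face is up, mark is dot.
No match: [suit: hearts, face: up, rank: 2, mark: dot], since face is up, mark is dot.
No match: [suit: hearts, face: up, rank: 11, mark: cross], since face is up, mark is cross.

No match, Match, No match, No match, No match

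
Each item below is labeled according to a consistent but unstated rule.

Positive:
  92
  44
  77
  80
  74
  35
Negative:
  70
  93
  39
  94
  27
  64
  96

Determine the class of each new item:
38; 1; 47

Positive, Negative, Positive

One predicate separates the groups cleanly: ≡ 2 (mod 3).
38: 38 mod 3 = 2 — satisfies this, so Positive. 1: 1 mod 3 = 1 — does not pass, so Negative. 47: 47 mod 3 = 2 — satisfies this, so Positive.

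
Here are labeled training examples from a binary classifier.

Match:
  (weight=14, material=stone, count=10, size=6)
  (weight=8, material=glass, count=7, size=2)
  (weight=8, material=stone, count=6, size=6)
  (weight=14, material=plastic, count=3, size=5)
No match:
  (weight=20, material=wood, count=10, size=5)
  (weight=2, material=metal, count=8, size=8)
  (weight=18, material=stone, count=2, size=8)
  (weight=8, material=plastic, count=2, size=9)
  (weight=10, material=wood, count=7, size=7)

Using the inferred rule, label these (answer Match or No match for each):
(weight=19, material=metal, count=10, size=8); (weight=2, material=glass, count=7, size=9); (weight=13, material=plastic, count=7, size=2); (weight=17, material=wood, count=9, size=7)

The rule appears to be: size ≤ 6 AND weight ≤ 14.

No match, No match, Match, No match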